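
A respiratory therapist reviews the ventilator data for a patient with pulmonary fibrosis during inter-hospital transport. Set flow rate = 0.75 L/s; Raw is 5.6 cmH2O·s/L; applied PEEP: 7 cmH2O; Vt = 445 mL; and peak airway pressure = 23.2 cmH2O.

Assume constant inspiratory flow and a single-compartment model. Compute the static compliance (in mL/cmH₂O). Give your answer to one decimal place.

37.1

Equation of motion (constant flow): PIP = Vt/C + R·V̇ + PEEP.
Vt/C = PIP − R·V̇ − PEEP = 23.2 − 5.6×0.75 − 7 = 23.2 − 4.2 − 7 = 12.0 cmH2O.
C = Vt / 12.0 = 445 / 12.0 = 37.083 mL/cmH2O.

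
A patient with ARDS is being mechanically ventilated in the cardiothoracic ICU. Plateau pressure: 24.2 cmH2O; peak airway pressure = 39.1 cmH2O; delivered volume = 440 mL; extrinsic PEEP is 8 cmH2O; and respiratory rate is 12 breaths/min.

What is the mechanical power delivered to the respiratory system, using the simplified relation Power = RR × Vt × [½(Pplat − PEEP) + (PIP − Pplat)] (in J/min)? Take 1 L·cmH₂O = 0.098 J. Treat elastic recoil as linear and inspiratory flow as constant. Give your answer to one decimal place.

Per-breath work = Vt × [½(Pplat−PEEP) + (PIP−Pplat)] = 0.440 × [0.5×16.2 + 14.9] = 0.440 × 23.0 = 10.12 L·cmH2O.
Power = 12 × 10.12 = 121.44 L·cmH2O/min.
× 0.098 J/(L·cmH2O) → 11.901 J/min.

11.9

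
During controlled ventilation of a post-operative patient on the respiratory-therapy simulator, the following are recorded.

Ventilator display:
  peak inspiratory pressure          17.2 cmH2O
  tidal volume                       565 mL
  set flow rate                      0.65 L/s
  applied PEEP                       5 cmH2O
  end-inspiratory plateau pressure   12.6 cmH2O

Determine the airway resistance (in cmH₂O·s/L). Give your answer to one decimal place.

7.1

Raw = (PIP − Pplat) / flow = (17.2 − 12.6) / 0.65 = 4.6 / 0.65 = 7.077 cmH2O·s/L.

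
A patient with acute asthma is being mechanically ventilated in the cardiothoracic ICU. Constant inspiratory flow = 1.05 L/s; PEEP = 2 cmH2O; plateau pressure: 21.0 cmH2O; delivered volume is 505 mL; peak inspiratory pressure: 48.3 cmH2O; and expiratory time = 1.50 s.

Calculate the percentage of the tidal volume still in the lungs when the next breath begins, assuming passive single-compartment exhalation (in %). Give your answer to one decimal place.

R = (PIP − Pplat)/V̇ = (48.3 − 21.0) / 1.05 = 27.3/1.05 = 26.0 cmH2O·s/L.
C = Vt/(Pplat − PEEP) = 505.0 / (21.0 − 2) = 505.0/19.0 = 26.579 mL/cmH2O.
τ = R × C = 26.0 × 0.02658 L/cmH2O = 0.6911 s.
Fraction remaining at end-expiration = e^(−Te/τ) = e^(−1.50/0.6911) = 0.1141 → 11.41%.

11.4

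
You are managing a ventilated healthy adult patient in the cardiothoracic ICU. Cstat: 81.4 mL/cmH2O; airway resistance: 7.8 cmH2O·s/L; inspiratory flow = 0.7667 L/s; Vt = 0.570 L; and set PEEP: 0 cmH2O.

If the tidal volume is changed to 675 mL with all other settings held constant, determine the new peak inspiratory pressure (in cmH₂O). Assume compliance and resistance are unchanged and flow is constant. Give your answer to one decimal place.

14.3

PIP = Vt/C + R·V̇ + PEEP (constant-flow equation of motion).
Only the elastic term changes: ΔPIP = ΔVt / C = (675 − 570) / 81.4 = 1.29 cmH2O.
Original PIP = 570/81.4 + 7.8×0.7667 + 0 = 12.983 cmH2O; new PIP = 12.983 + (1.29) = 14.273 cmH2O.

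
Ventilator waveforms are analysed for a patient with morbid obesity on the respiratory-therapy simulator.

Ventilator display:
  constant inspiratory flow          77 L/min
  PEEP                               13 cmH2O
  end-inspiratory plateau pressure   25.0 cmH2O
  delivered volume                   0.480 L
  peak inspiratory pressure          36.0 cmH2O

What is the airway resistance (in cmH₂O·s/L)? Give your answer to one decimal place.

8.6

Flow: 77 L/min ÷ 60 = 1.2833 L/s.
Raw = (PIP − Pplat) / flow = (36.0 − 25.0) / 1.2833 = 11.0 / 1.2833 = 8.572 cmH2O·s/L.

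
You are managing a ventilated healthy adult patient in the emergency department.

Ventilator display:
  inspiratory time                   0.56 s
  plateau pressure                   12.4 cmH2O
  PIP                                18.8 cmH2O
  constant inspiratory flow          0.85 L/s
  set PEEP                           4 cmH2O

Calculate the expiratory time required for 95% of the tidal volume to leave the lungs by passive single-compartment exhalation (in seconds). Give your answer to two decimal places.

Vt = flow × Ti = 0.85 L/s × 0.56 s × 1000 mL/L = 476.0 mL.
R = (PIP − Pplat)/V̇ = (18.8 − 12.4) / 0.85 = 6.4/0.85 = 7.529 cmH2O·s/L.
C = Vt/(Pplat − PEEP) = 476.0 / (12.4 − 4) = 476.0/8.4 = 56.667 mL/cmH2O.
τ = R × C = 7.529 × 0.05667 L/cmH2O = 0.4267 s.
t = −τ·ln(1 − 0.95) = −0.4267·ln(0.05) = 1.278 s.

1.28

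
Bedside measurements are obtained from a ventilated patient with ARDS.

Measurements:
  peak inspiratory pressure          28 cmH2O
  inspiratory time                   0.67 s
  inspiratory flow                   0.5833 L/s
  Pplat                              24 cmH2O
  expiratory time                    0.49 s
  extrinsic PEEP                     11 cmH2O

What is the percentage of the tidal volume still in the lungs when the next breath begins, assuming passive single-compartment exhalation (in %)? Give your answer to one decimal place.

9.3

Vt = flow × Ti = 0.5833 L/s × 0.67 s × 1000 mL/L = 390.81 mL.
R = (PIP − Pplat)/V̇ = (28 − 24) / 0.5833 = 4.0/0.5833 = 6.858 cmH2O·s/L.
C = Vt/(Pplat − PEEP) = 390.81 / (24 − 11) = 390.81/13.0 = 30.062 mL/cmH2O.
τ = R × C = 6.858 × 0.03006 L/cmH2O = 0.2062 s.
Fraction remaining at end-expiration = e^(−Te/τ) = e^(−0.49/0.2062) = 0.09289 → 9.289%.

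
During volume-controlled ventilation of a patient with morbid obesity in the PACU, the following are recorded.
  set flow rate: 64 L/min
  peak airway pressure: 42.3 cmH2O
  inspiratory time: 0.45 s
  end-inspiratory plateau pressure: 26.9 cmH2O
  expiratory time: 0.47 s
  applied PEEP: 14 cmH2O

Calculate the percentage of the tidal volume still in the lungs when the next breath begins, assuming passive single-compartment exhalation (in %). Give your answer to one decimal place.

41.7

Flow: 64 L/min ÷ 60 = 1.0667 L/s.
Vt = flow × Ti = 1.0667 L/s × 0.45 s × 1000 mL/L = 480.02 mL.
R = (PIP − Pplat)/V̇ = (42.3 − 26.9) / 1.0667 = 15.4/1.0667 = 14.437 cmH2O·s/L.
C = Vt/(Pplat − PEEP) = 480.02 / (26.9 − 14) = 480.02/12.9 = 37.211 mL/cmH2O.
τ = R × C = 14.437 × 0.03721 L/cmH2O = 0.5372 s.
Fraction remaining at end-expiration = e^(−Te/τ) = e^(−0.47/0.5372) = 0.4169 → 41.69%.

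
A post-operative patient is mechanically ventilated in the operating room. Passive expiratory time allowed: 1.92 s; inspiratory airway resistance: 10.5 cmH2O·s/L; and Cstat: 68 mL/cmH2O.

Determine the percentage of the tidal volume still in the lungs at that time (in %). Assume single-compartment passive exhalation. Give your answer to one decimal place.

τ = R × C = 10.5 × 68 mL/cmH2O = 10.5 × 0.068 L/cmH2O = 0.714 s.
Passive exhalation: V(t)/V₀ = e^(−t/τ) = e^(−1.92/0.714) = 0.06794.
Fraction remaining = 0.06794 → 6.794%.

6.8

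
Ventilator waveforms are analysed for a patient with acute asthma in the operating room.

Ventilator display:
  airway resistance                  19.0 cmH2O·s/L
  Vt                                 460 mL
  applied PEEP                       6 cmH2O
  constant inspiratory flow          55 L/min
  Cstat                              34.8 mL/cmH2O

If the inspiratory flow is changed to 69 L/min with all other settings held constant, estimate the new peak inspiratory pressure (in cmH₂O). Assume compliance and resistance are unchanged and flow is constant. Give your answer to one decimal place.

41.1

Flow: 55 L/min ÷ 60 = 0.9167 L/s.
New flow: 69 L/min ÷ 60 = 1.15 L/s.
PIP = Vt/C + R·V̇ + PEEP (constant-flow equation of motion).
Only the resistive term changes: ΔPIP = R × ΔV̇ = 19.0 × (1.15 − 0.9167) = 19.0 × 0.2333 = 4.433 cmH2O.
Original PIP = 460/34.8 + 19.0×0.9167 + 6 = 36.636 cmH2O; new PIP = 36.636 + (4.433) = 41.069 cmH2O.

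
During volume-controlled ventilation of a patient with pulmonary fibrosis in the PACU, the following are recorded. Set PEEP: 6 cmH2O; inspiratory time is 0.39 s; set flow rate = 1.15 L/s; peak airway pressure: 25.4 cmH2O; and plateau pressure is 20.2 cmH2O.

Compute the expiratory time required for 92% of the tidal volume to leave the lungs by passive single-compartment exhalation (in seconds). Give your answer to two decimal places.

0.36

Vt = flow × Ti = 1.15 L/s × 0.39 s × 1000 mL/L = 448.5 mL.
R = (PIP − Pplat)/V̇ = (25.4 − 20.2) / 1.15 = 5.2/1.15 = 4.522 cmH2O·s/L.
C = Vt/(Pplat − PEEP) = 448.5 / (20.2 − 6) = 448.5/14.2 = 31.585 mL/cmH2O.
τ = R × C = 4.522 × 0.03159 L/cmH2O = 0.1428 s.
t = −τ·ln(1 − 0.92) = −0.1428·ln(0.08) = 0.3607 s.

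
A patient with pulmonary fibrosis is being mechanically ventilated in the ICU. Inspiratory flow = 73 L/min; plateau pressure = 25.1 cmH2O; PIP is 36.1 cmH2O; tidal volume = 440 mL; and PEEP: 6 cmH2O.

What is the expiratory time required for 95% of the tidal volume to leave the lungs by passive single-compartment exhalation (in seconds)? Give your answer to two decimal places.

Flow: 73 L/min ÷ 60 = 1.2167 L/s.
R = (PIP − Pplat)/V̇ = (36.1 − 25.1) / 1.2167 = 11.0/1.2167 = 9.041 cmH2O·s/L.
C = Vt/(Pplat − PEEP) = 440.0 / (25.1 − 6) = 440.0/19.1 = 23.037 mL/cmH2O.
τ = R × C = 9.041 × 0.02304 L/cmH2O = 0.2083 s.
t = −τ·ln(1 − 0.95) = −0.2083·ln(0.05) = 0.624 s.

0.62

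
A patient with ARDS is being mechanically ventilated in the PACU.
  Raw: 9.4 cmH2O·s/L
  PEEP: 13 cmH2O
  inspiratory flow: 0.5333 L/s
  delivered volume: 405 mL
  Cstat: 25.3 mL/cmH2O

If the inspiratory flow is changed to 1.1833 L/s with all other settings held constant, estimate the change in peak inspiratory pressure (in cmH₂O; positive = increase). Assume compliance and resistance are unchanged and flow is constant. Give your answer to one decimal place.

PIP = Vt/C + R·V̇ + PEEP (constant-flow equation of motion).
Only the resistive term changes: ΔPIP = R × ΔV̇ = 9.4 × (1.1833 − 0.5333) = 9.4 × 0.65 = 6.11 cmH2O.

6.1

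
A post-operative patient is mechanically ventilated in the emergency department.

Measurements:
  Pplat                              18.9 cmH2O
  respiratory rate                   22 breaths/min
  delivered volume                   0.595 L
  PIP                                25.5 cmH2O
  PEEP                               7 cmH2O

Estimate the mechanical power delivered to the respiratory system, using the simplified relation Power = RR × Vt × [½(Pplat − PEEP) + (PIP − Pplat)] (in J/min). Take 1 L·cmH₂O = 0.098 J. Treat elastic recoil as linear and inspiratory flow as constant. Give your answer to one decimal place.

Per-breath work = Vt × [½(Pplat−PEEP) + (PIP−Pplat)] = 0.595 × [0.5×11.9 + 6.6] = 0.595 × 12.55 = 7.467 L·cmH2O.
Power = 22 × 7.467 = 164.27 L·cmH2O/min.
× 0.098 J/(L·cmH2O) → 16.098 J/min.

16.1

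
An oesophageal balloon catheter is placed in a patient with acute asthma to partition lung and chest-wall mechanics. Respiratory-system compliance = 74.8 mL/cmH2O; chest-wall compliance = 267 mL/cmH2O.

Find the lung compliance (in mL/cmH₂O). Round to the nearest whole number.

1/CL = 1/Crs − 1/Ccw.
1/CL = 1/74.8 − 1/267 = 0.009624.
CL = 103.91 mL/cmH2O.

104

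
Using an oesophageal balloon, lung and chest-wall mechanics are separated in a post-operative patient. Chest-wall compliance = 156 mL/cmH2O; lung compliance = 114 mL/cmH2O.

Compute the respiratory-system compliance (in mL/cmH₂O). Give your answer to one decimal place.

Lung and chest wall are elastances in series: 1/Crs = 1/CL + 1/Ccw.
1/Crs = 1/114 + 1/156 = 0.01518.
Crs = 65.876 mL/cmH2O.

65.9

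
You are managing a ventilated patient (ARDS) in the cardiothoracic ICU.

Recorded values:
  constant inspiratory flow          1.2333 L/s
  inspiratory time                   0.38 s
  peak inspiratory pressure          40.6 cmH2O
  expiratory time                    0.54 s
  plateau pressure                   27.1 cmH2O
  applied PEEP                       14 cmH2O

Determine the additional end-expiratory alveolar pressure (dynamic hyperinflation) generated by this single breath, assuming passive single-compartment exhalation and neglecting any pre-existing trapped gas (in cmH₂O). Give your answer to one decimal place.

Vt = flow × Ti = 1.2333 L/s × 0.38 s × 1000 mL/L = 468.65 mL.
R = (PIP − Pplat)/V̇ = (40.6 − 27.1) / 1.2333 = 13.5/1.2333 = 10.946 cmH2O·s/L.
C = Vt/(Pplat − PEEP) = 468.65 / (27.1 − 14) = 468.65/13.1 = 35.775 mL/cmH2O.
τ = R × C = 10.946 × 0.03578 L/cmH2O = 0.3916 s.
Fraction remaining = e^(−Te/τ) = e^(−0.54/0.3916) = 0.2518; trapped volume = 468.65 × 0.2518 = 118.01 mL.
Additional alveolar pressure from trapping ≈ V_trapped / C = 118.01 / 35.775 = 3.299 cmH2O.

3.3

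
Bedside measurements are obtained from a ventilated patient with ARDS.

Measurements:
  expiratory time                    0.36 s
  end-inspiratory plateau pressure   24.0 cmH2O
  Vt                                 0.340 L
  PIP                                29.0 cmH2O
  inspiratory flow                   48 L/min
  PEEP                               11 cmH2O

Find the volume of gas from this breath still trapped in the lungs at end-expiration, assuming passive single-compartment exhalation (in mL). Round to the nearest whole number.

38

Flow: 48 L/min ÷ 60 = 0.8 L/s.
R = (PIP − Pplat)/V̇ = (29.0 − 24.0) / 0.8 = 5.0/0.8 = 6.25 cmH2O·s/L.
C = Vt/(Pplat − PEEP) = 340.0 / (24.0 − 11) = 340.0/13.0 = 26.154 mL/cmH2O.
τ = R × C = 6.25 × 0.02615 L/cmH2O = 0.1634 s.
Fraction remaining = e^(−Te/τ) = e^(−0.36/0.1634) = 0.1105.
Trapped volume = 340.0 × 0.1105 = 37.57 mL.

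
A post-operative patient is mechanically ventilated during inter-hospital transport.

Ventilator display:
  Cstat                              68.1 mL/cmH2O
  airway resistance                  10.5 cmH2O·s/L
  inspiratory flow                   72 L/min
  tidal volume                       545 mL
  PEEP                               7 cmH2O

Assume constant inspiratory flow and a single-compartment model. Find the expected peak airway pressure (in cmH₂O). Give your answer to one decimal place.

Flow: 72 L/min ÷ 60 = 1.2 L/s.
Equation of motion (constant flow): PIP = Vt/C + R·V̇ + PEEP.
PIP = 545/68.1 + 10.5×1.2 + 7 = 8.003 + 12.6 + 7 = 27.603 cmH2O.

27.6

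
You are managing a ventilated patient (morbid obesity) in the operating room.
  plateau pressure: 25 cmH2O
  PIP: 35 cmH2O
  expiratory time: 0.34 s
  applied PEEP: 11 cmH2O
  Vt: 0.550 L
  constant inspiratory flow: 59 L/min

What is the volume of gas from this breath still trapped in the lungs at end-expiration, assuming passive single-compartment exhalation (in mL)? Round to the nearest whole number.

Flow: 59 L/min ÷ 60 = 0.9833 L/s.
R = (PIP − Pplat)/V̇ = (35 − 25) / 0.9833 = 10.0/0.9833 = 10.17 cmH2O·s/L.
C = Vt/(Pplat − PEEP) = 550.0 / (25 − 11) = 550.0/14.0 = 39.286 mL/cmH2O.
τ = R × C = 10.17 × 0.03929 L/cmH2O = 0.3996 s.
Fraction remaining = e^(−Te/τ) = e^(−0.34/0.3996) = 0.4271.
Trapped volume = 550.0 × 0.4271 = 234.91 mL.

235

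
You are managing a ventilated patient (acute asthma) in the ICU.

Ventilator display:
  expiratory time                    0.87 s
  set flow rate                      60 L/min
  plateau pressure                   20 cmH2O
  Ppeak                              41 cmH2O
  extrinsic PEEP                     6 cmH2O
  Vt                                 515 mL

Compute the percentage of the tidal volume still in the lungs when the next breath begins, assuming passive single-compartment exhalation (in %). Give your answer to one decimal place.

Flow: 60 L/min ÷ 60 = 1 L/s.
R = (PIP − Pplat)/V̇ = (41 − 20) / 1 = 21.0/1 = 21.0 cmH2O·s/L.
C = Vt/(Pplat − PEEP) = 515.0 / (20 − 6) = 515.0/14.0 = 36.786 mL/cmH2O.
τ = R × C = 21.0 × 0.03679 L/cmH2O = 0.7726 s.
Fraction remaining at end-expiration = e^(−Te/τ) = e^(−0.87/0.7726) = 0.3243 → 32.43%.

32.4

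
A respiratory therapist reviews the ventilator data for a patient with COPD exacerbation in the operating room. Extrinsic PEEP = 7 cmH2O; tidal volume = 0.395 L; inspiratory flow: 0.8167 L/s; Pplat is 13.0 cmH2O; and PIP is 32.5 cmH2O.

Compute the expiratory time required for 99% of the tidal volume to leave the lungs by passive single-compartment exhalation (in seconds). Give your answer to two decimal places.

7.24

R = (PIP − Pplat)/V̇ = (32.5 − 13.0) / 0.8167 = 19.5/0.8167 = 23.877 cmH2O·s/L.
C = Vt/(Pplat − PEEP) = 395.0 / (13.0 − 7) = 395.0/6.0 = 65.833 mL/cmH2O.
τ = R × C = 23.877 × 0.06583 L/cmH2O = 1.572 s.
t = −τ·ln(1 − 0.99) = −1.572·ln(0.01) = 7.239 s.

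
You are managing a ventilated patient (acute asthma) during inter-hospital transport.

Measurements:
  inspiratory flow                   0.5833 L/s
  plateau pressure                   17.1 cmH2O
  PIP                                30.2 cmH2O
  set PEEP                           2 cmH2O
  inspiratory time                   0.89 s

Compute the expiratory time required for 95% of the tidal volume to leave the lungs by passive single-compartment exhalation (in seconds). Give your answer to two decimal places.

2.31

Vt = flow × Ti = 0.5833 L/s × 0.89 s × 1000 mL/L = 519.14 mL.
R = (PIP − Pplat)/V̇ = (30.2 − 17.1) / 0.5833 = 13.1/0.5833 = 22.458 cmH2O·s/L.
C = Vt/(Pplat − PEEP) = 519.14 / (17.1 − 2) = 519.14/15.1 = 34.38 mL/cmH2O.
τ = R × C = 22.458 × 0.03438 L/cmH2O = 0.7721 s.
t = −τ·ln(1 − 0.95) = −0.7721·ln(0.05) = 2.313 s.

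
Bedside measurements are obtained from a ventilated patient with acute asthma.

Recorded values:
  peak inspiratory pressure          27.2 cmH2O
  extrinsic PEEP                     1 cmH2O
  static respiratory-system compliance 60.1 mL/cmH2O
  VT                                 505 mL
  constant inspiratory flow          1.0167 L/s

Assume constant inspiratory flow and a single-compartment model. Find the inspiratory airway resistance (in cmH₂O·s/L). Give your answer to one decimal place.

17.5

Equation of motion (constant flow): PIP = Vt/C + R·V̇ + PEEP.
R·V̇ = PIP − Vt/C − PEEP = 27.2 − 505/60.1 − 1 = 27.2 − 8.403 − 1 = 17.797 cmH2O.
R = 17.797 / 1.0167 = 17.505 cmH2O·s/L.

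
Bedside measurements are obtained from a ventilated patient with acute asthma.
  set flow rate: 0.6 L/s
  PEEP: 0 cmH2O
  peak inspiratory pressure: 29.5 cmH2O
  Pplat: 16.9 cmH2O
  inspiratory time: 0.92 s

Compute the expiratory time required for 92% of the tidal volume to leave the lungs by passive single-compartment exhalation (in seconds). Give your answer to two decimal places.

1.73

Vt = flow × Ti = 0.6 L/s × 0.92 s × 1000 mL/L = 552.0 mL.
R = (PIP − Pplat)/V̇ = (29.5 − 16.9) / 0.6 = 12.6/0.6 = 21.0 cmH2O·s/L.
C = Vt/(Pplat − PEEP) = 552.0 / (16.9 − 0) = 552.0/16.9 = 32.663 mL/cmH2O.
τ = R × C = 21.0 × 0.03266 L/cmH2O = 0.6859 s.
t = −τ·ln(1 − 0.92) = −0.6859·ln(0.08) = 1.732 s.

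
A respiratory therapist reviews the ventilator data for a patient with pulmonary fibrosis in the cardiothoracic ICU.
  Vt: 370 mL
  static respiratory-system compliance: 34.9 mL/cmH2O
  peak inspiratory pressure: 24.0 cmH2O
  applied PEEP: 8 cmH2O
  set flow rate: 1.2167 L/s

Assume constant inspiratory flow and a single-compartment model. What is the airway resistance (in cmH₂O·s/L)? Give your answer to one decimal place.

Equation of motion (constant flow): PIP = Vt/C + R·V̇ + PEEP.
R·V̇ = PIP − Vt/C − PEEP = 24.0 − 370/34.9 − 8 = 24.0 − 10.602 − 8 = 5.398 cmH2O.
R = 5.398 / 1.2167 = 4.437 cmH2O·s/L.

4.4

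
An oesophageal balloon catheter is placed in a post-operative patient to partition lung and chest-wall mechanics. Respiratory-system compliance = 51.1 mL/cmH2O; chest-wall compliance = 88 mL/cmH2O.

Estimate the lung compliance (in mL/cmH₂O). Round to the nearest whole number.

122

1/CL = 1/Crs − 1/Ccw.
1/CL = 1/51.1 − 1/88 = 0.008206.
CL = 121.86 mL/cmH2O.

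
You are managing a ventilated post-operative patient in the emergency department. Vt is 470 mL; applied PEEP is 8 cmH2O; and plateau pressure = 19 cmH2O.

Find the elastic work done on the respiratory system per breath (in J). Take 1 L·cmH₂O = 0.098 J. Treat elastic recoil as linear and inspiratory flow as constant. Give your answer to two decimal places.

0.25

Elastic work ≈ ½ × (Pplat − PEEP) × Vt = 0.5 × (19 − 8) × 0.470 L = 0.5 × 11.0 × 0.470 = 2.585 L·cmH2O.
× 0.098 J/(L·cmH2O) → 0.2533 J.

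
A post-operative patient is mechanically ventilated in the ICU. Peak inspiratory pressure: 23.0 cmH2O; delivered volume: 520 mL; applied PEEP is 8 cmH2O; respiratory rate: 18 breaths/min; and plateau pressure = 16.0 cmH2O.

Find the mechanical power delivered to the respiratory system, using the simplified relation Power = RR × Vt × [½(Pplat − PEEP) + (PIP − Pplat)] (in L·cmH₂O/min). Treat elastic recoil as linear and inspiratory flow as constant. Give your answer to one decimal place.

Per-breath work = Vt × [½(Pplat−PEEP) + (PIP−Pplat)] = 0.520 × [0.5×8.0 + 7.0] = 0.520 × 11.0 = 5.72 L·cmH2O.
Power = 18 × 5.72 = 102.96 L·cmH2O/min.

103.0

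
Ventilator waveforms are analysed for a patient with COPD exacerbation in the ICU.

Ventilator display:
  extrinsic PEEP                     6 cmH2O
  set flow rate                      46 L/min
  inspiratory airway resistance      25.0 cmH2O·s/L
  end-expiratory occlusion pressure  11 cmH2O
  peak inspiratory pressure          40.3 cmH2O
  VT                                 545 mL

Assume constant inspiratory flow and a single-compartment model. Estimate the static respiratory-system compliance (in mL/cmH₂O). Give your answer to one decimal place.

Flow: 46 L/min ÷ 60 = 0.7667 L/s.
Total PEEP = 11 cmH2O (set 6 + intrinsic 5); this is the baseline alveolar pressure.
Equation of motion (constant flow): PIP = Vt/C + R·V̇ + PEEP.
Vt/C = PIP − R·V̇ − PEEP = 40.3 − 25.0×0.7667 − 11 = 40.3 − 19.168 − 11 = 10.132 cmH2O.
C = Vt / 10.132 = 545 / 10.132 = 53.79 mL/cmH2O.

53.8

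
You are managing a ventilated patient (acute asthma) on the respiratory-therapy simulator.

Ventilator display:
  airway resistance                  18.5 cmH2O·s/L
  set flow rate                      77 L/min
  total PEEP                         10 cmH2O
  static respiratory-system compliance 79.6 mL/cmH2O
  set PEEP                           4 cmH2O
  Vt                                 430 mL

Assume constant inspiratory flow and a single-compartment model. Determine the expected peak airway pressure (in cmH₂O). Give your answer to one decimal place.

39.1

Flow: 77 L/min ÷ 60 = 1.2833 L/s.
Total PEEP = 10 cmH2O (set 4 + intrinsic 6); this is the baseline alveolar pressure.
Equation of motion (constant flow): PIP = Vt/C + R·V̇ + PEEP.
PIP = 430/79.6 + 18.5×1.2833 + 10 = 5.402 + 23.741 + 10 = 39.143 cmH2O.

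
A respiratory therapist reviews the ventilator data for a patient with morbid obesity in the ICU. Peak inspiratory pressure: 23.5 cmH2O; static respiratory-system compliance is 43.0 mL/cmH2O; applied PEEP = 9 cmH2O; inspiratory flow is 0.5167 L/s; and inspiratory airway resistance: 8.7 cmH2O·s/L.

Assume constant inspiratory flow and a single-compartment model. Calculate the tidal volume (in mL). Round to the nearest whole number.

Equation of motion (constant flow): PIP = Vt/C + R·V̇ + PEEP.
Vt/C = PIP − R·V̇ − PEEP = 23.5 − 4.495 − 9 = 10.005 cmH2O.
Vt = C × 10.005 = 43.0 × 10.005 = 430.22 mL.

430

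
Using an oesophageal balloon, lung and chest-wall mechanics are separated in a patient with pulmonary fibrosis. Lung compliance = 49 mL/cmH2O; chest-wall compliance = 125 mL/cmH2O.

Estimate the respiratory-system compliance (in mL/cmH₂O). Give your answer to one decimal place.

Lung and chest wall are elastances in series: 1/Crs = 1/CL + 1/Ccw.
1/Crs = 1/49 + 1/125 = 0.02841.
Crs = 35.199 mL/cmH2O.

35.2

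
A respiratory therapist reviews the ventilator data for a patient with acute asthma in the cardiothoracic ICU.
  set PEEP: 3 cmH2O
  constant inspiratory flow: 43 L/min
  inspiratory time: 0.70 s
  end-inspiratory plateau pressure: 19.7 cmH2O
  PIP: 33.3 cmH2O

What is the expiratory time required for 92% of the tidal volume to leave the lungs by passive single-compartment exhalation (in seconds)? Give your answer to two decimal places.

1.44

Flow: 43 L/min ÷ 60 = 0.7167 L/s.
Vt = flow × Ti = 0.7167 L/s × 0.70 s × 1000 mL/L = 501.69 mL.
R = (PIP − Pplat)/V̇ = (33.3 − 19.7) / 0.7167 = 13.6/0.7167 = 18.976 cmH2O·s/L.
C = Vt/(Pplat − PEEP) = 501.69 / (19.7 − 3) = 501.69/16.7 = 30.041 mL/cmH2O.
τ = R × C = 18.976 × 0.03004 L/cmH2O = 0.57 s.
t = −τ·ln(1 − 0.92) = −0.57·ln(0.08) = 1.44 s.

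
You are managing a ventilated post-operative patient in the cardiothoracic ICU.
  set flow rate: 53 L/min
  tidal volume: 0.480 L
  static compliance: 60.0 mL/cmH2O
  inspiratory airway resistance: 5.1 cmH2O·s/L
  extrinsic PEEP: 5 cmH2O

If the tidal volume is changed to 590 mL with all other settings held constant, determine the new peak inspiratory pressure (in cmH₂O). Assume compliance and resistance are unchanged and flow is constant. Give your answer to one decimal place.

Flow: 53 L/min ÷ 60 = 0.8833 L/s.
PIP = Vt/C + R·V̇ + PEEP (constant-flow equation of motion).
Only the elastic term changes: ΔPIP = ΔVt / C = (590 − 480) / 60.0 = 1.833 cmH2O.
Original PIP = 480/60.0 + 5.1×0.8833 + 5 = 17.505 cmH2O; new PIP = 17.505 + (1.833) = 19.338 cmH2O.

19.3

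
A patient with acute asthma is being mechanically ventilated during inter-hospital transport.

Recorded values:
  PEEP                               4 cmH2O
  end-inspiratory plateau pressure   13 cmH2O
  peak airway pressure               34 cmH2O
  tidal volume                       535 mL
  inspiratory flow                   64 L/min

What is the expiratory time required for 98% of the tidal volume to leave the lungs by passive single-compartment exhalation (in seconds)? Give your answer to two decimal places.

Flow: 64 L/min ÷ 60 = 1.0667 L/s.
R = (PIP − Pplat)/V̇ = (34 − 13) / 1.0667 = 21.0/1.0667 = 19.687 cmH2O·s/L.
C = Vt/(Pplat − PEEP) = 535.0 / (13 − 4) = 535.0/9.0 = 59.444 mL/cmH2O.
τ = R × C = 19.687 × 0.05944 L/cmH2O = 1.17 s.
t = −τ·ln(1 − 0.98) = −1.17·ln(0.02) = 4.577 s.

4.58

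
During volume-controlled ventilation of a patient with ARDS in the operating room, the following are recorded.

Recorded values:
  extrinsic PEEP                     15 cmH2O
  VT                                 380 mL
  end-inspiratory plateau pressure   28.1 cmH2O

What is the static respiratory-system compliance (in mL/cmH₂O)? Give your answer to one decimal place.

Cstat = Vt / (Pplat − PEEP) = 380 / (28.1 − 15) = 380 / 13.1 = 29.008 mL/cmH2O.

29.0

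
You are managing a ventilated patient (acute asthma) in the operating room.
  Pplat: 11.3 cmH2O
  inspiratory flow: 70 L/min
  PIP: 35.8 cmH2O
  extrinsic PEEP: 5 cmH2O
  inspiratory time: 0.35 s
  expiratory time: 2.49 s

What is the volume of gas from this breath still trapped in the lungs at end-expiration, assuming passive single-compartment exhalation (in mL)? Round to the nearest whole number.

Flow: 70 L/min ÷ 60 = 1.1667 L/s.
Vt = flow × Ti = 1.1667 L/s × 0.35 s × 1000 mL/L = 408.35 mL.
R = (PIP − Pplat)/V̇ = (35.8 − 11.3) / 1.1667 = 24.5/1.1667 = 20.999 cmH2O·s/L.
C = Vt/(Pplat − PEEP) = 408.35 / (11.3 − 5) = 408.35/6.3 = 64.817 mL/cmH2O.
τ = R × C = 20.999 × 0.06482 L/cmH2O = 1.361 s.
Fraction remaining = e^(−Te/τ) = e^(−2.49/1.361) = 0.1605.
Trapped volume = 408.35 × 0.1605 = 65.54 mL.

66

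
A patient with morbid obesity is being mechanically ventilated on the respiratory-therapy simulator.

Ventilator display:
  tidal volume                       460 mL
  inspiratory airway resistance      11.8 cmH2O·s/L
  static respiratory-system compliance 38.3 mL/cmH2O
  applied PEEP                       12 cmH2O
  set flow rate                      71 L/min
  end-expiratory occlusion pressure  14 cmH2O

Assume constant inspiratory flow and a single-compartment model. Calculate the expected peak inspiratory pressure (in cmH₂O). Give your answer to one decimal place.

Flow: 71 L/min ÷ 60 = 1.1833 L/s.
Total PEEP = 14 cmH2O (set 12 + intrinsic 2); this is the baseline alveolar pressure.
Equation of motion (constant flow): PIP = Vt/C + R·V̇ + PEEP.
PIP = 460/38.3 + 11.8×1.1833 + 14 = 12.01 + 13.963 + 14 = 39.973 cmH2O.

40.0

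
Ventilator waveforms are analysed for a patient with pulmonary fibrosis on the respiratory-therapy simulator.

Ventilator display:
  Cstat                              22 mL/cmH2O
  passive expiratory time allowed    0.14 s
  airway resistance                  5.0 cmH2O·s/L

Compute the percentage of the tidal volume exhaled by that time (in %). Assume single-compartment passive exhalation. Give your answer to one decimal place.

τ = R × C = 5.0 × 22 mL/cmH2O = 5.0 × 0.022 L/cmH2O = 0.11 s.
Passive exhalation: V(t)/V₀ = e^(−t/τ) = e^(−0.14/0.11) = 0.2801.
Fraction exhaled = 1 − 0.2801 = 0.7199 → 71.99%.

72.0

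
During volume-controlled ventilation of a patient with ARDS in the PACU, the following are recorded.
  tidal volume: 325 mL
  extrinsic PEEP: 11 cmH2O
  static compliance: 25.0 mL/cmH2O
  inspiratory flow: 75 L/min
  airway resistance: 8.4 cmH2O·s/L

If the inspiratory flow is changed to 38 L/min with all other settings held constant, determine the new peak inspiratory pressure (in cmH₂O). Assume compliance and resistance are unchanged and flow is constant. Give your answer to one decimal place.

Flow: 75 L/min ÷ 60 = 1.25 L/s.
New flow: 38 L/min ÷ 60 = 0.6333 L/s.
PIP = Vt/C + R·V̇ + PEEP (constant-flow equation of motion).
Only the resistive term changes: ΔPIP = R × ΔV̇ = 8.4 × (0.6333 − 1.25) = 8.4 × -0.6167 = -5.18 cmH2O.
Original PIP = 325/25.0 + 8.4×1.25 + 11 = 34.5 cmH2O; new PIP = 34.5 + (-5.18) = 29.32 cmH2O.

29.3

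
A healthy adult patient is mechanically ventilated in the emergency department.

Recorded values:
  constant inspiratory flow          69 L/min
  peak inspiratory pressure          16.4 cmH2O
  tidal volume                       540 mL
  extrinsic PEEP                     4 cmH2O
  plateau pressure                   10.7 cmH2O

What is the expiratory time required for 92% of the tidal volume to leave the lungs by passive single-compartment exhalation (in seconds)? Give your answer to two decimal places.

Flow: 69 L/min ÷ 60 = 1.15 L/s.
R = (PIP − Pplat)/V̇ = (16.4 − 10.7) / 1.15 = 5.7/1.15 = 4.957 cmH2O·s/L.
C = Vt/(Pplat − PEEP) = 540.0 / (10.7 − 4) = 540.0/6.7 = 80.597 mL/cmH2O.
τ = R × C = 4.957 × 0.0806 L/cmH2O = 0.3995 s.
t = −τ·ln(1 − 0.92) = −0.3995·ln(0.08) = 1.009 s.

1.01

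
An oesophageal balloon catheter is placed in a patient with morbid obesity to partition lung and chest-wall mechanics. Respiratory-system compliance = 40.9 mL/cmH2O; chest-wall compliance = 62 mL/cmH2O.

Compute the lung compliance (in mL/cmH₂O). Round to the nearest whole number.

1/CL = 1/Crs − 1/Ccw.
1/CL = 1/40.9 − 1/62 = 0.008321.
CL = 120.18 mL/cmH2O.

120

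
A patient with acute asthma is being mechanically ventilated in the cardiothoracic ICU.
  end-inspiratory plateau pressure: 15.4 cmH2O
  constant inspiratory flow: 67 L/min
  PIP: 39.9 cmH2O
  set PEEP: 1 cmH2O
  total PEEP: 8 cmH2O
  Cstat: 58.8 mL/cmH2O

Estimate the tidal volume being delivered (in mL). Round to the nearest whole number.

435

End-expiratory occlusion gives total PEEP = 8 cmH2O (intrinsic PEEP = 8 − 1 = 7). Use total PEEP for the elastic gradient.
Vt = Cstat × (Pplat − PEEPtotal) = 58.8 × (15.4 − 8) = 58.8 × 7.4 = 435.12 mL.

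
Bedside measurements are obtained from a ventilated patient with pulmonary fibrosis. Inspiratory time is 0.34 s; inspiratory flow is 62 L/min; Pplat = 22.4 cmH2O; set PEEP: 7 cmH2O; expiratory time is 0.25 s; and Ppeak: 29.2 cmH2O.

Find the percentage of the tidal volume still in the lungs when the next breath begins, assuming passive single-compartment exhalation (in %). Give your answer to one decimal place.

Flow: 62 L/min ÷ 60 = 1.0333 L/s.
Vt = flow × Ti = 1.0333 L/s × 0.34 s × 1000 mL/L = 351.32 mL.
R = (PIP − Pplat)/V̇ = (29.2 − 22.4) / 1.0333 = 6.8/1.0333 = 6.581 cmH2O·s/L.
C = Vt/(Pplat − PEEP) = 351.32 / (22.4 − 7) = 351.32/15.4 = 22.813 mL/cmH2O.
τ = R × C = 6.581 × 0.02281 L/cmH2O = 0.1501 s.
Fraction remaining at end-expiration = e^(−Te/τ) = e^(−0.25/0.1501) = 0.1891 → 18.91%.

18.9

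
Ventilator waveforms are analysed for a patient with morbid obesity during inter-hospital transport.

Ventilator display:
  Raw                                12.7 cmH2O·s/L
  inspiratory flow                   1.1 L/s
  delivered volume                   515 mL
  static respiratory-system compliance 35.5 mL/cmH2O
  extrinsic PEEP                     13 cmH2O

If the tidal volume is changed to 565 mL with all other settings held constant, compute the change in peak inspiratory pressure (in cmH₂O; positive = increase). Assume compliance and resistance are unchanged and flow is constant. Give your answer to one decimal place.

PIP = Vt/C + R·V̇ + PEEP (constant-flow equation of motion).
Only the elastic term changes: ΔPIP = ΔVt / C = (565 − 515) / 35.5 = 1.408 cmH2O.

1.4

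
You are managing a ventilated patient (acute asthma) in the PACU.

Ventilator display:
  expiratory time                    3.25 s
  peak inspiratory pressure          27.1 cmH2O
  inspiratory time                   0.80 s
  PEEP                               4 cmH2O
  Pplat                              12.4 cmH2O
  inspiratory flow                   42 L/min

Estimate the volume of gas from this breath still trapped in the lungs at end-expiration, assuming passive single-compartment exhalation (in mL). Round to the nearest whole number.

Flow: 42 L/min ÷ 60 = 0.7 L/s.
Vt = flow × Ti = 0.7 L/s × 0.80 s × 1000 mL/L = 560.0 mL.
R = (PIP − Pplat)/V̇ = (27.1 − 12.4) / 0.7 = 14.7/0.7 = 21.0 cmH2O·s/L.
C = Vt/(Pplat − PEEP) = 560.0 / (12.4 − 4) = 560.0/8.4 = 66.667 mL/cmH2O.
τ = R × C = 21.0 × 0.06667 L/cmH2O = 1.4 s.
Fraction remaining = e^(−Te/τ) = e^(−3.25/1.4) = 0.09813.
Trapped volume = 560.0 × 0.09813 = 54.953 mL.

55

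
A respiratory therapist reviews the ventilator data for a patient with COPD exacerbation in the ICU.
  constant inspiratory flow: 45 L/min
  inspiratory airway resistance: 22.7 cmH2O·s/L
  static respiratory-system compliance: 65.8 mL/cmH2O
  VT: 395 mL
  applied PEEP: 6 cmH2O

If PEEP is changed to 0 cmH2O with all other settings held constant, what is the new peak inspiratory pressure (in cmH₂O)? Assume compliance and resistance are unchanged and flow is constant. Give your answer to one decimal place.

23.0

Flow: 45 L/min ÷ 60 = 0.75 L/s.
PIP = Vt/C + R·V̇ + PEEP (constant-flow equation of motion).
Only the baseline term changes: ΔPIP = ΔPEEP = 0 − 6 = -6.0 cmH2O.
Original PIP = 395/65.8 + 22.7×0.75 + 6 = 29.028 cmH2O; new PIP = 29.028 + (-6.0) = 23.028 cmH2O.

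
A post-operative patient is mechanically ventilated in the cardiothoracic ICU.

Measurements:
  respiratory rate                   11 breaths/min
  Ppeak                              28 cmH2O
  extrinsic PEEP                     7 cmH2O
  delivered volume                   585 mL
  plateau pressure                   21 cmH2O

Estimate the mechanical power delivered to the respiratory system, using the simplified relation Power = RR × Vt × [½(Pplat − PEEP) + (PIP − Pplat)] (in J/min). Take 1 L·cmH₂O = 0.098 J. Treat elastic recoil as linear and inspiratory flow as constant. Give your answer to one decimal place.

Per-breath work = Vt × [½(Pplat−PEEP) + (PIP−Pplat)] = 0.585 × [0.5×14.0 + 7.0] = 0.585 × 14.0 = 8.19 L·cmH2O.
Power = 11 × 8.19 = 90.09 L·cmH2O/min.
× 0.098 J/(L·cmH2O) → 8.829 J/min.

8.8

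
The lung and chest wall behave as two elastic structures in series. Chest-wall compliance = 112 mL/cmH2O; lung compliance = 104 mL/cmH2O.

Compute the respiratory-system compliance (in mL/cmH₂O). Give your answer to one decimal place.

53.9

Lung and chest wall are elastances in series: 1/Crs = 1/CL + 1/Ccw.
1/Crs = 1/104 + 1/112 = 0.01854.
Crs = 53.937 mL/cmH2O.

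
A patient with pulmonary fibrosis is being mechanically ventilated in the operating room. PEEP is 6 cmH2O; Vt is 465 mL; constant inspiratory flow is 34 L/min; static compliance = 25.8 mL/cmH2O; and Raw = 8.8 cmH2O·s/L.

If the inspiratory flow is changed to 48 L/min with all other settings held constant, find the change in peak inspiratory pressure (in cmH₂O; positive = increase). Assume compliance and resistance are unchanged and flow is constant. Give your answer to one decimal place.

2.1

Flow: 34 L/min ÷ 60 = 0.5667 L/s.
New flow: 48 L/min ÷ 60 = 0.8 L/s.
PIP = Vt/C + R·V̇ + PEEP (constant-flow equation of motion).
Only the resistive term changes: ΔPIP = R × ΔV̇ = 8.8 × (0.8 − 0.5667) = 8.8 × 0.2333 = 2.053 cmH2O.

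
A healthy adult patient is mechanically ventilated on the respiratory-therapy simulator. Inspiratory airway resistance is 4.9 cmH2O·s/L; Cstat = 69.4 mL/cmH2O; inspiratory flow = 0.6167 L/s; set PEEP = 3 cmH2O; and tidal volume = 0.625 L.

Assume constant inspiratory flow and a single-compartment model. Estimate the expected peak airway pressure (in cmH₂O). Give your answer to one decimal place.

15.0

Equation of motion (constant flow): PIP = Vt/C + R·V̇ + PEEP.
PIP = 625/69.4 + 4.9×0.6167 + 3 = 9.006 + 3.022 + 3 = 15.028 cmH2O.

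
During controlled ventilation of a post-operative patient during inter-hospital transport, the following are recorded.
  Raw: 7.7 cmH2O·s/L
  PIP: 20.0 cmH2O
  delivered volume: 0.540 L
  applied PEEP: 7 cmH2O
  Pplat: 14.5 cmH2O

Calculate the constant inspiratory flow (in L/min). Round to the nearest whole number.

flow = (PIP − Pplat) / Raw = (20.0 − 14.5) / 7.7 = 0.7143 L/s × 60 = 42.858 L/min.

43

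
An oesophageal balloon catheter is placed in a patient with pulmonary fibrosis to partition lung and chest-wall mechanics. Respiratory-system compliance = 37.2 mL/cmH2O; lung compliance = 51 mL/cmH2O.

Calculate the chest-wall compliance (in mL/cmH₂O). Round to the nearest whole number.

137

1/Ccw = 1/Crs − 1/CL.
1/Ccw = 1/37.2 − 1/51 = 0.007274.
Ccw = 137.48 mL/cmH2O.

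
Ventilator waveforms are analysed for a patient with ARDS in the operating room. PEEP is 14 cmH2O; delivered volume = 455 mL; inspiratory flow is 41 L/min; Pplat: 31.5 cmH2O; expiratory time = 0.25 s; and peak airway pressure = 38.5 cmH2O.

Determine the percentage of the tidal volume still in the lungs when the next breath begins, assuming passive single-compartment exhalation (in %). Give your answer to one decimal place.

39.1

Flow: 41 L/min ÷ 60 = 0.6833 L/s.
R = (PIP − Pplat)/V̇ = (38.5 − 31.5) / 0.6833 = 7.0/0.6833 = 10.244 cmH2O·s/L.
C = Vt/(Pplat − PEEP) = 455.0 / (31.5 − 14) = 455.0/17.5 = 26.0 mL/cmH2O.
τ = R × C = 10.244 × 0.026 L/cmH2O = 0.2663 s.
Fraction remaining at end-expiration = e^(−Te/τ) = e^(−0.25/0.2663) = 0.3911 → 39.11%.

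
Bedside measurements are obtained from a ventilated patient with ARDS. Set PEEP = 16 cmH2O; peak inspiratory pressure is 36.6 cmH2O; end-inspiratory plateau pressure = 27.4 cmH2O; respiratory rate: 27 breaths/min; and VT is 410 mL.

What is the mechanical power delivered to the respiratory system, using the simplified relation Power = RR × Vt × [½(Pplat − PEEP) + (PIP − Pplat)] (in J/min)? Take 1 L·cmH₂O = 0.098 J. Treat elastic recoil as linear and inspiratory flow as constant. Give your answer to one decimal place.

16.2

Per-breath work = Vt × [½(Pplat−PEEP) + (PIP−Pplat)] = 0.410 × [0.5×11.4 + 9.2] = 0.410 × 14.9 = 6.109 L·cmH2O.
Power = 27 × 6.109 = 164.94 L·cmH2O/min.
× 0.098 J/(L·cmH2O) → 16.164 J/min.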